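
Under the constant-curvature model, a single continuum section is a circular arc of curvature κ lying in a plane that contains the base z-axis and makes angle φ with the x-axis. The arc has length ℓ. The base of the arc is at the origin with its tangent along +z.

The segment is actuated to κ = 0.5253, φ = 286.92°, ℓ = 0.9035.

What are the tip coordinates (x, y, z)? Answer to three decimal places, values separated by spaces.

θ = κ·ℓ = 0.5253 × 0.9035 = 0.47461 rad
ρ = (1 − cos θ)/κ = (1 − 0.88947)/0.5253 = 0.21041
z = sin θ / κ = 0.45699/0.5253 = 0.86996
x = ρ cos φ = 0.21041 × cos(286.92°) = 0.06124
y = ρ sin φ = 0.21041 × sin(286.92°) = -0.20130

0.061 -0.201 0.870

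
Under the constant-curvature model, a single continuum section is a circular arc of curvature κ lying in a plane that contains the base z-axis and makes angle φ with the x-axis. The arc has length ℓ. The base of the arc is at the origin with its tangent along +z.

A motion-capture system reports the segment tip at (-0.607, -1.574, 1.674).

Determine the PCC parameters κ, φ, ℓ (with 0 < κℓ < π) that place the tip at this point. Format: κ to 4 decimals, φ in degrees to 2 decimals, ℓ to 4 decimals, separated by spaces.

0.5974 248.91 2.6425

ρ = √(x²+y²) = √(-0.607² + -1.574²) = 1.68699
φ = atan2(y, x) mod 360° = atan2(-1.574, -0.607) = 248.9113°
|p|² = ρ² + z² = 1.68699² + 1.674² = 5.64820
κ = 2ρ / |p|² = 2×1.68699 / 5.64820 = 0.59735
θ = 2·atan2(ρ, z) = 2·atan2(1.68699, 1.674) = 1.57852 rad
ℓ = θ/κ = 1.57852/0.59735 = 2.64253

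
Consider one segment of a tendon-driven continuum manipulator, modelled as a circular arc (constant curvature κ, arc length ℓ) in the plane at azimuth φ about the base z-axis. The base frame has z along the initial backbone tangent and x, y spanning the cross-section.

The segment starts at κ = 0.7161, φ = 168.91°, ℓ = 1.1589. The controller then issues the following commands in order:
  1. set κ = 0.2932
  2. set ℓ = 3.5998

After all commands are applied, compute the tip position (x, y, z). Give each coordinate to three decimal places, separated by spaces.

initial: κ=0.7161, φ=168.91°, ℓ=1.1589
cmd 1: set κ=0.2932 → (κ,φ,ℓ)=(0.2932,168.91°,1.1589) → tip=(-0.1914,0.0375,1.1367)
cmd 2: set ℓ=3.5998 → (κ,φ,ℓ)=(0.2932,168.91°,3.5998) → tip=(-1.6975,0.3327,2.9677)

-1.697 0.333 2.968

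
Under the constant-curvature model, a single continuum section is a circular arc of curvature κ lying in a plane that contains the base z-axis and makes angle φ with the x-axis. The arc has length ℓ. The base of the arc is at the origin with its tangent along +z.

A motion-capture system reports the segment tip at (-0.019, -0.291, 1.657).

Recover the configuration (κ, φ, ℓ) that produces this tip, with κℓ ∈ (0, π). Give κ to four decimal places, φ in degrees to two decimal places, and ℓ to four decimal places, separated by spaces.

0.2060 266.26 1.6910

ρ = √(x²+y²) = √(-0.019² + -0.291²) = 0.29162
φ = atan2(y, x) mod 360° = atan2(-0.291, -0.019) = 266.2643°
|p|² = ρ² + z² = 0.29162² + 1.657² = 2.83069
κ = 2ρ / |p|² = 2×0.29162 / 2.83069 = 0.20604
θ = 2·atan2(ρ, z) = 2·atan2(0.29162, 1.657) = 0.34842 rad
ℓ = θ/κ = 0.34842/0.20604 = 1.69101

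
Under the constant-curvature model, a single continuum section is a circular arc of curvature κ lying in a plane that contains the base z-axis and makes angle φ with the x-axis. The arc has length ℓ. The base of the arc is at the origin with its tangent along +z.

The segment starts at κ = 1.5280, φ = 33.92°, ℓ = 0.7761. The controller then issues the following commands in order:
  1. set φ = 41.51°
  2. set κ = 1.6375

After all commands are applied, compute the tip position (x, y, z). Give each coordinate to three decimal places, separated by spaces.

0.322 0.285 0.583

initial: κ=1.5280, φ=33.92°, ℓ=0.7761
cmd 1: set φ=41.51° → (κ,φ,ℓ)=(1.5280,41.51°,0.7761) → tip=(0.3061,0.2709,0.6066)
cmd 2: set κ=1.6375 → (κ,φ,ℓ)=(1.6375,41.51°,0.7761) → tip=(0.3222,0.2852,0.5834)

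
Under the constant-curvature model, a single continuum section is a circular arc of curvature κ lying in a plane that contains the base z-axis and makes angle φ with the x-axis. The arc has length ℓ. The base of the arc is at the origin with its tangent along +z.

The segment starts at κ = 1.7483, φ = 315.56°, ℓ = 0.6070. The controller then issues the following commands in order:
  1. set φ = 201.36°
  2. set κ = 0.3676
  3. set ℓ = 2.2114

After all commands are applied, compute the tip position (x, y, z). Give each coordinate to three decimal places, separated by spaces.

-0.792 -0.310 1.976

initial: κ=1.7483, φ=315.56°, ℓ=0.6070
cmd 1: set φ=201.36° → (κ,φ,ℓ)=(1.7483,201.36°,0.6070) → tip=(-0.2728,-0.1067,0.4993)
cmd 2: set κ=0.3676 → (κ,φ,ℓ)=(0.3676,201.36°,0.6070) → tip=(-0.0628,-0.0246,0.6020)
cmd 3: set ℓ=2.2114 → (κ,φ,ℓ)=(0.3676,201.36°,2.2114) → tip=(-0.7920,-0.3097,1.9758)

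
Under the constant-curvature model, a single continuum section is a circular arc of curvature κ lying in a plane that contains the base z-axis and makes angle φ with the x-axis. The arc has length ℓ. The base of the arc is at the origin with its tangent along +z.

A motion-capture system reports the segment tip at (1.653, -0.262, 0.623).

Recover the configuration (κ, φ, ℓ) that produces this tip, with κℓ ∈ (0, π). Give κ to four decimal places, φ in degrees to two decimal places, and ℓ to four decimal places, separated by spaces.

1.0496 350.99 2.3142

ρ = √(x²+y²) = √(1.653² + -0.262²) = 1.67363
φ = atan2(y, x) mod 360° = atan2(-0.262, 1.653) = 350.9936°
|p|² = ρ² + z² = 1.67363² + 0.623² = 3.18918
κ = 2ρ / |p|² = 2×1.67363 / 3.18918 = 1.04957
θ = 2·atan2(ρ, z) = 2·atan2(1.67363, 0.623) = 2.42889 rad
ℓ = θ/κ = 2.42889/1.04957 = 2.31418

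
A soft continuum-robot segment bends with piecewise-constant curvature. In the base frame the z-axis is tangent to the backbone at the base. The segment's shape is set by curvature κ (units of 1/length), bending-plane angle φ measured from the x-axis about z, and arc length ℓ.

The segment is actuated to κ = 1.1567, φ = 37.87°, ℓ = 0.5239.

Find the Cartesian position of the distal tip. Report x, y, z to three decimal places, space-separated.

θ = κ·ℓ = 1.1567 × 0.5239 = 0.60600 rad
ρ = (1 − cos θ)/κ = (1 − 0.82194)/1.1567 = 0.15394
z = sin θ / κ = 0.56958/1.1567 = 0.49242
x = ρ cos φ = 0.15394 × cos(37.87°) = 0.12152
y = ρ sin φ = 0.15394 × sin(37.87°) = 0.09450

0.122 0.095 0.492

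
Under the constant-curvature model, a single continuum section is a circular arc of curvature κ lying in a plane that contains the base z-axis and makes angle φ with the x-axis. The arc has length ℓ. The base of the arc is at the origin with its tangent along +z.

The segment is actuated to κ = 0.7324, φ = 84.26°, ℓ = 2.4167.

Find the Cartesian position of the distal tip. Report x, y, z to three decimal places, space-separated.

0.164 1.627 1.338

θ = κ·ℓ = 0.7324 × 2.4167 = 1.76999 rad
ρ = (1 − cos θ)/κ = (1 − -0.19788)/0.7324 = 1.63555
z = sin θ / κ = 0.98023/0.7324 = 1.33838
x = ρ cos φ = 1.63555 × cos(84.26°) = 0.16358
y = ρ sin φ = 1.63555 × sin(84.26°) = 1.62735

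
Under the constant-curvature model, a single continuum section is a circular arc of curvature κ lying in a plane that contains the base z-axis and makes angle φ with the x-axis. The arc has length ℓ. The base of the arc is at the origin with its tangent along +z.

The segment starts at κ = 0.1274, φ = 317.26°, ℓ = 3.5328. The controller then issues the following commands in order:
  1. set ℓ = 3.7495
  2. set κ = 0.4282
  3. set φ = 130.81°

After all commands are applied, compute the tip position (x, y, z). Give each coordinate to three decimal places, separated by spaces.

-1.579 1.829 2.334

initial: κ=0.1274, φ=317.26°, ℓ=3.5328
cmd 1: set ℓ=3.7495 → (κ,φ,ℓ)=(0.1274,317.26°,3.7495) → tip=(0.6453,-0.5963,3.6085)
cmd 2: set κ=0.4282 → (κ,φ,ℓ)=(0.4282,317.26°,3.7495) → tip=(1.7748,-1.6400,2.3339)
cmd 3: set φ=130.81° → (κ,φ,ℓ)=(0.4282,130.81°,3.7495) → tip=(-1.5793,1.8290,2.3339)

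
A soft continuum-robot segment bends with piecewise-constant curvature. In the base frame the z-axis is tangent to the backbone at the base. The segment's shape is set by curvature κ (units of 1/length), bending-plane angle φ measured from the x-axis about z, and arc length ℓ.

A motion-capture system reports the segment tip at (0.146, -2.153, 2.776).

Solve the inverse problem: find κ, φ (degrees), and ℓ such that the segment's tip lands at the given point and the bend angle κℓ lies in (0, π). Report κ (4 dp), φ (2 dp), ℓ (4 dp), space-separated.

0.3491 273.88 3.7856

ρ = √(x²+y²) = √(0.146² + -2.153²) = 2.15794
φ = atan2(y, x) mod 360° = atan2(-2.153, 0.146) = 273.8794°
|p|² = ρ² + z² = 2.15794² + 2.776² = 12.36290
κ = 2ρ / |p|² = 2×2.15794 / 12.36290 = 0.34910
θ = 2·atan2(ρ, z) = 2·atan2(2.15794, 2.776) = 1.32156 rad
ℓ = θ/κ = 1.32156/0.34910 = 3.78563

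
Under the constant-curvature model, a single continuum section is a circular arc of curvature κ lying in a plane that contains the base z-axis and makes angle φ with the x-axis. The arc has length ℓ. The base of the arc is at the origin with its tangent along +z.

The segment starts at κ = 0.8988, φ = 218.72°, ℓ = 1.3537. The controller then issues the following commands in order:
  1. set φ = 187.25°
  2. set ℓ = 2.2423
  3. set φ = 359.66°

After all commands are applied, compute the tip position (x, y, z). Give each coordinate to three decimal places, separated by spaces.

1.591 -0.009 1.004

initial: κ=0.8988, φ=218.72°, ℓ=1.3537
cmd 1: set φ=187.25° → (κ,φ,ℓ)=(0.8988,187.25°,1.3537) → tip=(-0.7210,-0.0917,1.0436)
cmd 2: set ℓ=2.2423 → (κ,φ,ℓ)=(0.8988,187.25°,2.2423) → tip=(-1.5784,-0.2008,1.0044)
cmd 3: set φ=359.66° → (κ,φ,ℓ)=(0.8988,359.66°,2.2423) → tip=(1.5911,-0.0094,1.0044)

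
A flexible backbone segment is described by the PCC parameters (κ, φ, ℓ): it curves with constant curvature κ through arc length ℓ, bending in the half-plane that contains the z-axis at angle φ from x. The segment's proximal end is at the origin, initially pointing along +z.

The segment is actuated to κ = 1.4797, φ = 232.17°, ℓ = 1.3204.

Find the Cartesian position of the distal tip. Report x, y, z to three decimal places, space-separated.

-0.569 -0.733 0.627

θ = κ·ℓ = 1.4797 × 1.3204 = 1.95380 rad
ρ = (1 − cos θ)/κ = (1 − -0.37370)/1.4797 = 0.92837
z = sin θ / κ = 0.92755/1.4797 = 0.62685
x = ρ cos φ = 0.92837 × cos(232.17°) = -0.56939
y = ρ sin φ = 0.92837 × sin(232.17°) = -0.73326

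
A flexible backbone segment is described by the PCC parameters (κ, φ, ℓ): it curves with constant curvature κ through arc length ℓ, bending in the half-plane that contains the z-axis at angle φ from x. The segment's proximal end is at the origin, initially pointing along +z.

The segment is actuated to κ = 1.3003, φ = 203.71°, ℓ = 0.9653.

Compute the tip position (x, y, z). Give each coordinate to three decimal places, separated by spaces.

θ = κ·ℓ = 1.3003 × 0.9653 = 1.25518 rad
ρ = (1 − cos θ)/κ = (1 − 0.31040)/1.3003 = 0.53034
z = sin θ / κ = 0.95061/1.3003 = 0.73107
x = ρ cos φ = 0.53034 × cos(203.71°) = -0.48557
y = ρ sin φ = 0.53034 × sin(203.71°) = -0.21325

-0.486 -0.213 0.731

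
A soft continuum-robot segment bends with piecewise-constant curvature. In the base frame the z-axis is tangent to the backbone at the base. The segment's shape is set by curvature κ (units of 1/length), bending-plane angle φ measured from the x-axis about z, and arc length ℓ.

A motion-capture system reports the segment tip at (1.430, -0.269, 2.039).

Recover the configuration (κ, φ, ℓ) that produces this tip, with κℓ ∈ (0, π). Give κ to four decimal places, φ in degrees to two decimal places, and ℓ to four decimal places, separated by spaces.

ρ = √(x²+y²) = √(1.430² + -0.269²) = 1.45508
φ = atan2(y, x) mod 360° = atan2(-0.269, 1.430) = 349.3465°
|p|² = ρ² + z² = 1.45508² + 2.039² = 6.27478
κ = 2ρ / |p|² = 2×1.45508 / 6.27478 = 0.46379
θ = 2·atan2(ρ, z) = 2·atan2(1.45508, 2.039) = 1.23962 rad
ℓ = θ/κ = 1.23962/0.46379 = 2.67283

0.4638 349.35 2.6728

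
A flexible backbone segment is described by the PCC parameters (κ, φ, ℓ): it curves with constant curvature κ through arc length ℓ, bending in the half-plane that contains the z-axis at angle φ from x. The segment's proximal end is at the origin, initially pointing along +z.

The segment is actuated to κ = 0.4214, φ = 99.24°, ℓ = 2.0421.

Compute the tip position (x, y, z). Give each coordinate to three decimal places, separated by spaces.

θ = κ·ℓ = 0.4214 × 2.0421 = 0.86054 rad
ρ = (1 − cos θ)/κ = (1 − 0.65203)/0.4214 = 0.82575
z = sin θ / κ = 0.75820/0.4214 = 1.79923
x = ρ cos φ = 0.82575 × cos(99.24°) = -0.13259
y = ρ sin φ = 0.82575 × sin(99.24°) = 0.81504

-0.133 0.815 1.799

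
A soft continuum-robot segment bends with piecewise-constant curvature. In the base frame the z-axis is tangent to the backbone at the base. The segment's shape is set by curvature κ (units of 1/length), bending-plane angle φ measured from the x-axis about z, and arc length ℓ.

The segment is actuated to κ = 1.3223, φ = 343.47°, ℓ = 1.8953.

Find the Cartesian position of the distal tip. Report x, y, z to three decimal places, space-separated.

1.308 -0.388 0.449

θ = κ·ℓ = 1.3223 × 1.8953 = 2.50616 rad
ρ = (1 − cos θ)/κ = (1 − -0.80481)/1.3223 = 1.36490
z = sin θ / κ = 0.59353/1.3223 = 0.44886
x = ρ cos φ = 1.36490 × cos(343.47°) = 1.30849
y = ρ sin φ = 1.36490 × sin(343.47°) = -0.38834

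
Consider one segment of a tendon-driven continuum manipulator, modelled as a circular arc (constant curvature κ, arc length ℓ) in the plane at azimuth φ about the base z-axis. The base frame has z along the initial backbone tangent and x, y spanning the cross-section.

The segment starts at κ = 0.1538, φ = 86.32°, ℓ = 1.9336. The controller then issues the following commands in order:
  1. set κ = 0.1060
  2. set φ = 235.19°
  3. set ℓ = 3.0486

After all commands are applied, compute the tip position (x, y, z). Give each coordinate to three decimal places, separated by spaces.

initial: κ=0.1538, φ=86.32°, ℓ=1.9336
cmd 1: set κ=0.1060 → (κ,φ,ℓ)=(0.1060,86.32°,1.9336) → tip=(0.0127,0.1971,1.9201)
cmd 2: set φ=235.19° → (κ,φ,ℓ)=(0.1060,235.19°,1.9336) → tip=(-0.1127,-0.1621,1.9201)
cmd 3: set ℓ=3.0486 → (κ,φ,ℓ)=(0.1060,235.19°,3.0486) → tip=(-0.2788,-0.4009,2.9958)

-0.279 -0.401 2.996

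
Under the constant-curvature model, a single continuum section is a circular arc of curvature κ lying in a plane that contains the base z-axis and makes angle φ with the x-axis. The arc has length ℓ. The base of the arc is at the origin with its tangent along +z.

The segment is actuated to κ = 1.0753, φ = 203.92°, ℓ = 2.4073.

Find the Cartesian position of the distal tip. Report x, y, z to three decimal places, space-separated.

θ = κ·ℓ = 1.0753 × 2.4073 = 2.58857 rad
ρ = (1 − cos θ)/κ = (1 − -0.85094)/1.0753 = 1.72132
z = sin θ / κ = 0.52526/1.0753 = 0.48848
x = ρ cos φ = 1.72132 × cos(203.92°) = -1.57348
y = ρ sin φ = 1.72132 × sin(203.92°) = -0.69793

-1.573 -0.698 0.488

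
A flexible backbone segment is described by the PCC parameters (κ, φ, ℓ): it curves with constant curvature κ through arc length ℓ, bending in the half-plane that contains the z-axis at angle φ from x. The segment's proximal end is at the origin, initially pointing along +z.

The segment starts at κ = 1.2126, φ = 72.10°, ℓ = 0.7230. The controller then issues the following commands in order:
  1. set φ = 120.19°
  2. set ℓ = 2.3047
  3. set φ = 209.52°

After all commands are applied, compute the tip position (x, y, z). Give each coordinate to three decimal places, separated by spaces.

initial: κ=1.2126, φ=72.10°, ℓ=0.7230
cmd 1: set φ=120.19° → (κ,φ,ℓ)=(1.2126,120.19°,0.7230) → tip=(-0.1494,0.2568,0.6339)
cmd 2: set ℓ=2.3047 → (κ,φ,ℓ)=(1.2126,120.19°,2.3047) → tip=(-0.8047,1.3832,0.2804)
cmd 3: set φ=209.52° → (κ,φ,ℓ)=(1.2126,209.52°,2.3047) → tip=(-1.3925,-0.7885,0.2804)

-1.392 -0.788 0.280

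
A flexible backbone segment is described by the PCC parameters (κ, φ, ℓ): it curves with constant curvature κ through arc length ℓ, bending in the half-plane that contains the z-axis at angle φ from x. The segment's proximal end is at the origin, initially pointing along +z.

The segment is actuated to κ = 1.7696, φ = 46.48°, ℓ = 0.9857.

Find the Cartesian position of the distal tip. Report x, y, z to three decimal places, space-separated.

0.456 0.481 0.557

θ = κ·ℓ = 1.7696 × 0.9857 = 1.74429 rad
ρ = (1 − cos θ)/κ = (1 − -0.17263)/1.7696 = 0.66265
z = sin θ / κ = 0.98499/1.7696 = 0.55662
x = ρ cos φ = 0.66265 × cos(46.48°) = 0.45631
y = ρ sin φ = 0.66265 × sin(46.48°) = 0.48051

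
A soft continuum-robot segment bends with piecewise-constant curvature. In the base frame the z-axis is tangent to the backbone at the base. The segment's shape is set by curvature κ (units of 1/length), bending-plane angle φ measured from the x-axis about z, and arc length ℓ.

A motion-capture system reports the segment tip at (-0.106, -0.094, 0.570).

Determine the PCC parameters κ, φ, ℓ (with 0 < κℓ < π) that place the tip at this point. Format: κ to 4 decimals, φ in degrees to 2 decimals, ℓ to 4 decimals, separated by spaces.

0.8214 221.57 0.5932

ρ = √(x²+y²) = √(-0.106² + -0.094²) = 0.14168
φ = atan2(y, x) mod 360° = atan2(-0.094, -0.106) = 221.5664°
|p|² = ρ² + z² = 0.14168² + 0.570² = 0.34497
κ = 2ρ / |p|² = 2×0.14168 / 0.34497 = 0.82137
θ = 2·atan2(ρ, z) = 2·atan2(0.14168, 0.570) = 0.48723 rad
ℓ = θ/κ = 0.48723/0.82137 = 0.59319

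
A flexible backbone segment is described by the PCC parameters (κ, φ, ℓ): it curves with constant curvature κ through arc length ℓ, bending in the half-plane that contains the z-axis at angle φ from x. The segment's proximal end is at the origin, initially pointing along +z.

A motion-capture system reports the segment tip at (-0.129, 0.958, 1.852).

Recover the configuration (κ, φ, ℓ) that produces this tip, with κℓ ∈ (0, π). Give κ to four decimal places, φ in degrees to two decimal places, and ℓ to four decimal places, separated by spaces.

ρ = √(x²+y²) = √(-0.129² + 0.958²) = 0.96665
φ = atan2(y, x) mod 360° = atan2(0.958, -0.129) = 97.6691°
|p|² = ρ² + z² = 0.96665² + 1.852² = 4.36431
κ = 2ρ / |p|² = 2×0.96665 / 4.36431 = 0.44298
θ = 2·atan2(ρ, z) = 2·atan2(0.96665, 1.852) = 0.96210 rad
ℓ = θ/κ = 0.96210/0.44298 = 2.17190

0.4430 97.67 2.1719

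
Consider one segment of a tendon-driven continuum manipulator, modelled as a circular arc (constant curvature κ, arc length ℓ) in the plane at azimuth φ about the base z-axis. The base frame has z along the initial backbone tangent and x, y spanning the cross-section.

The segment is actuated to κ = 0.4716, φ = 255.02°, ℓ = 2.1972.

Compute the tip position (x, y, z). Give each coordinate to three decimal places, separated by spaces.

θ = κ·ℓ = 0.4716 × 2.1972 = 1.03620 rad
ρ = (1 − cos θ)/κ = (1 − 0.50949)/0.4716 = 1.04009
z = sin θ / κ = 0.86047/0.4716 = 1.82458
x = ρ cos φ = 1.04009 × cos(255.02°) = -0.26884
y = ρ sin φ = 1.04009 × sin(255.02°) = -1.00474

-0.269 -1.005 1.825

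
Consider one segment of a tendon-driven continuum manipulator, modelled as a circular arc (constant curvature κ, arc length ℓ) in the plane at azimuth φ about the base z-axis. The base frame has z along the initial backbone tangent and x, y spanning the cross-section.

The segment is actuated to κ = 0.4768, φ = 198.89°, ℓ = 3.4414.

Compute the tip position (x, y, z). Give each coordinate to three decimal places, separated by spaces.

θ = κ·ℓ = 0.4768 × 3.4414 = 1.64086 rad
ρ = (1 − cos θ)/κ = (1 − -0.07001)/0.4768 = 2.24414
z = sin θ / κ = 0.99755/0.4768 = 2.09217
x = ρ cos φ = 2.24414 × cos(198.89°) = -2.12327
y = ρ sin φ = 2.24414 × sin(198.89°) = -0.72655

-2.123 -0.727 2.092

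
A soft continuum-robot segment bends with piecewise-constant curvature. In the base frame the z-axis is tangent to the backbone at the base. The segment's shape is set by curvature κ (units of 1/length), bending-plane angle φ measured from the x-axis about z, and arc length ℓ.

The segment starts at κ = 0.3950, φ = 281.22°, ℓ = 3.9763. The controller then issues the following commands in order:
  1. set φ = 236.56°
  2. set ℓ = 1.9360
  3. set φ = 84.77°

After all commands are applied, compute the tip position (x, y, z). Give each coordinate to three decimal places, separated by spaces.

initial: κ=0.3950, φ=281.22°, ℓ=3.9763
cmd 1: set φ=236.56° → (κ,φ,ℓ)=(0.3950,236.56°,3.9763) → tip=(-1.3949,-2.1122,2.5316)
cmd 2: set ℓ=1.9360 → (κ,φ,ℓ)=(0.3950,236.56°,1.9360) → tip=(-0.3884,-0.5882,1.7527)
cmd 3: set φ=84.77° → (κ,φ,ℓ)=(0.3950,84.77°,1.9360) → tip=(0.0643,0.7019,1.7527)

0.064 0.702 1.753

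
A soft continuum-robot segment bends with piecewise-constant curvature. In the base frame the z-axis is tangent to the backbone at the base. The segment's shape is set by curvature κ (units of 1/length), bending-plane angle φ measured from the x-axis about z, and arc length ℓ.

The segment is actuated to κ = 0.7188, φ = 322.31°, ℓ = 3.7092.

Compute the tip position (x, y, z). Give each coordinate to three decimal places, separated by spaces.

2.080 -1.607 0.637

θ = κ·ℓ = 0.7188 × 3.7092 = 2.66617 rad
ρ = (1 − cos θ)/κ = (1 − -0.88910)/0.7188 = 2.62813
z = sin θ / κ = 0.45771/0.7188 = 0.63677
x = ρ cos φ = 2.62813 × cos(322.31°) = 2.07972
y = ρ sin φ = 2.62813 × sin(322.31°) = -1.60681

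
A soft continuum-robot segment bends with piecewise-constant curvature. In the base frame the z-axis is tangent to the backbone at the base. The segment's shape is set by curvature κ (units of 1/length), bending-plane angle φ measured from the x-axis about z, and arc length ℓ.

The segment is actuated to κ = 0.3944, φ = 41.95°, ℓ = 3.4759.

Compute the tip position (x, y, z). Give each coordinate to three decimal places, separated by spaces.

θ = κ·ℓ = 0.3944 × 3.4759 = 1.37089 rad
ρ = (1 − cos θ)/κ = (1 − 0.19857)/0.3944 = 2.03202
z = sin θ / κ = 0.98009/0.3944 = 2.48501
x = ρ cos φ = 2.03202 × cos(41.95°) = 1.51127
y = ρ sin φ = 2.03202 × sin(41.95°) = 1.35837

1.511 1.358 2.485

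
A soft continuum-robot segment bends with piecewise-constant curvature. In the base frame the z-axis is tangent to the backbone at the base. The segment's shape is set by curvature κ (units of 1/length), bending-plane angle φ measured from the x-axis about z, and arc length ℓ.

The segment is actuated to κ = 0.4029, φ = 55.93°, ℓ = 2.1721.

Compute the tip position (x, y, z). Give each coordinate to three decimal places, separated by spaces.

0.499 0.738 1.905

θ = κ·ℓ = 0.4029 × 2.1721 = 0.87514 rad
ρ = (1 − cos θ)/κ = (1 − 0.64089)/0.4029 = 0.89131
z = sin θ / κ = 0.76763/0.4029 = 1.90527
x = ρ cos φ = 0.89131 × cos(55.93°) = 0.49932
y = ρ sin φ = 0.89131 × sin(55.93°) = 0.73832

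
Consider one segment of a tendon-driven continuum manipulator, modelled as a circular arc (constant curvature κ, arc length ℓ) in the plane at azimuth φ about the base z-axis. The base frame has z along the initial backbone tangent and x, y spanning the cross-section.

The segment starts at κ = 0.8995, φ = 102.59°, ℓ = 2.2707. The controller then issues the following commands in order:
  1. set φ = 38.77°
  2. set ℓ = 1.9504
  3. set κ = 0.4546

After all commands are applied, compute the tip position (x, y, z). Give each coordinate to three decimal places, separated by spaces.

initial: κ=0.8995, φ=102.59°, ℓ=2.2707
cmd 1: set φ=38.77° → (κ,φ,ℓ)=(0.8995,38.77°,2.2707) → tip=(1.2606,1.0125,0.9903)
cmd 2: set ℓ=1.9504 → (κ,φ,ℓ)=(0.8995,38.77°,1.9504) → tip=(1.0250,0.8232,1.0930)
cmd 3: set κ=0.4546 → (κ,φ,ℓ)=(0.4546,38.77°,1.9504) → tip=(0.6311,0.5069,1.7047)

0.631 0.507 1.705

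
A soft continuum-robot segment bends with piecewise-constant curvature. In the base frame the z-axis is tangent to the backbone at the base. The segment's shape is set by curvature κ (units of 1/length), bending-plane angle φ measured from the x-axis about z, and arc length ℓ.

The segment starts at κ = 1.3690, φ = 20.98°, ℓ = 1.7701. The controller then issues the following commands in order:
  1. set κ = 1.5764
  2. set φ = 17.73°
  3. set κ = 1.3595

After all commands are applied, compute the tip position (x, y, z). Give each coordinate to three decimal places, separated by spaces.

initial: κ=1.3690, φ=20.98°, ℓ=1.7701
cmd 1: set κ=1.5764 → (κ,φ,ℓ)=(1.5764,20.98°,1.7701) → tip=(1.1484,0.4404,0.2182)
cmd 2: set φ=17.73° → (κ,φ,ℓ)=(1.5764,17.73°,1.7701) → tip=(1.1716,0.3746,0.2182)
cmd 3: set κ=1.3595 → (κ,φ,ℓ)=(1.3595,17.73°,1.7701) → tip=(1.2203,0.3902,0.4933)

1.220 0.390 0.493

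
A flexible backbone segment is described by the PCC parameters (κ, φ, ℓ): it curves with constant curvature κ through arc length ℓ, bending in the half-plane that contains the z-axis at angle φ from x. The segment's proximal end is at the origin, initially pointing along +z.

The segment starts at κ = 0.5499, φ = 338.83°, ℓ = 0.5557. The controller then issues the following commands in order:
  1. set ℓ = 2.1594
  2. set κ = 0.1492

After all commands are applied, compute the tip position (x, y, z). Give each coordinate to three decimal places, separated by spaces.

0.322 -0.125 2.122

initial: κ=0.5499, φ=338.83°, ℓ=0.5557
cmd 1: set ℓ=2.1594 → (κ,φ,ℓ)=(0.5499,338.83°,2.1594) → tip=(1.0615,-0.4111,1.6865)
cmd 2: set κ=0.1492 → (κ,φ,ℓ)=(0.1492,338.83°,2.1594) → tip=(0.3216,-0.1245,2.1222)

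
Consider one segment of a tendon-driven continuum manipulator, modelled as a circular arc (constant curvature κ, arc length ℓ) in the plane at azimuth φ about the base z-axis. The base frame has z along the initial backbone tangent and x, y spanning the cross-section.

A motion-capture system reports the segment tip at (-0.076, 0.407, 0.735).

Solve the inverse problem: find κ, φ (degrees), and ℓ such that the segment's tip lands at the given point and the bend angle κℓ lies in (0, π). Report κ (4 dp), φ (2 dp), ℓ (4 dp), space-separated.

ρ = √(x²+y²) = √(-0.076² + 0.407²) = 0.41404
φ = atan2(y, x) mod 360° = atan2(0.407, -0.076) = 100.5772°
|p|² = ρ² + z² = 0.41404² + 0.735² = 0.71165
κ = 2ρ / |p|² = 2×0.41404 / 0.71165 = 1.16359
θ = 2·atan2(ρ, z) = 2·atan2(0.41404, 0.735) = 1.02601 rad
ℓ = θ/κ = 1.02601/1.16359 = 0.88176

1.1636 100.58 0.8818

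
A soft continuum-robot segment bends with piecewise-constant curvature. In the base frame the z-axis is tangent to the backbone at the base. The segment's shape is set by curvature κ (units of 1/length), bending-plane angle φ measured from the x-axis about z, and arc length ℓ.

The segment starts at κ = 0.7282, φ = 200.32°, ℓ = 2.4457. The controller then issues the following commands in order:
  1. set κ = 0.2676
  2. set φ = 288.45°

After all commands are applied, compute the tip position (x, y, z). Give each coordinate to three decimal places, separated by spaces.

0.244 -0.732 2.275

initial: κ=0.7282, φ=200.32°, ℓ=2.4457
cmd 1: set κ=0.2676 → (κ,φ,ℓ)=(0.2676,200.32°,2.4457) → tip=(-0.7241,-0.2681,2.2748)
cmd 2: set φ=288.45° → (κ,φ,ℓ)=(0.2676,288.45°,2.4457) → tip=(0.2444,-0.7325,2.2748)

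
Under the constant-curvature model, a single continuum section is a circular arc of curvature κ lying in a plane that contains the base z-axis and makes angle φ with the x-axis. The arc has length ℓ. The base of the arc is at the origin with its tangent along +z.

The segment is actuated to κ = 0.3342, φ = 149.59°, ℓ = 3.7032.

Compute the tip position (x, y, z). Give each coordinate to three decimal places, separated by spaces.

-1.737 1.019 2.828

θ = κ·ℓ = 0.3342 × 3.7032 = 1.23761 rad
ρ = (1 − cos θ)/κ = (1 − 0.32706)/0.3342 = 2.01360
z = sin θ / κ = 0.94500/0.3342 = 2.82766
x = ρ cos φ = 2.01360 × cos(149.59°) = -1.73658
y = ρ sin φ = 2.01360 × sin(149.59°) = 1.01925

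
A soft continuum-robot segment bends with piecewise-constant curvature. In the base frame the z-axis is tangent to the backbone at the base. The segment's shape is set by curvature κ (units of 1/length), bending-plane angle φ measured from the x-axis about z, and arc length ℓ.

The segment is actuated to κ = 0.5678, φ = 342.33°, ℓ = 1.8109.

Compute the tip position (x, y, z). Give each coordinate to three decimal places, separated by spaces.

0.812 -0.259 1.508

θ = κ·ℓ = 0.5678 × 1.8109 = 1.02823 rad
ρ = (1 − cos θ)/κ = (1 − 0.51634)/0.5678 = 0.85182
z = sin θ / κ = 0.85639/0.5678 = 1.50825
x = ρ cos φ = 0.85182 × cos(342.33°) = 0.81163
y = ρ sin φ = 0.85182 × sin(342.33°) = -0.25856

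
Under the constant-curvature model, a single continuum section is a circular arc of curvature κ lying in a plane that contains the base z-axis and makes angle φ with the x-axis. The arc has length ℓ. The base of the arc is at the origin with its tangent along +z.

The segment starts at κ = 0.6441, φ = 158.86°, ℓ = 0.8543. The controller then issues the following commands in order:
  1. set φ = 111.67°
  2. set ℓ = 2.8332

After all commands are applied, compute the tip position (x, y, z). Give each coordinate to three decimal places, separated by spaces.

-0.717 1.805 1.503

initial: κ=0.6441, φ=158.86°, ℓ=0.8543
cmd 1: set φ=111.67° → (κ,φ,ℓ)=(0.6441,111.67°,0.8543) → tip=(-0.0846,0.2130,0.8118)
cmd 2: set ℓ=2.8332 → (κ,φ,ℓ)=(0.6441,111.67°,2.8332) → tip=(-0.7174,1.8055,1.5027)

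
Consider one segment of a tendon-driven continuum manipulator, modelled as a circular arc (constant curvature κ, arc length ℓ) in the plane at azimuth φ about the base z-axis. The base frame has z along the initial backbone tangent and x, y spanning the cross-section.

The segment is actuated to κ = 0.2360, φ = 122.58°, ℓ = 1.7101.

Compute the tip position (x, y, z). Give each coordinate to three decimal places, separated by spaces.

-0.183 0.287 1.664

θ = κ·ℓ = 0.2360 × 1.7101 = 0.40358 rad
ρ = (1 − cos θ)/κ = (1 − 0.91966)/0.2360 = 0.34043
z = sin θ / κ = 0.39272/0.2360 = 1.66405
x = ρ cos φ = 0.34043 × cos(122.58°) = -0.18331
y = ρ sin φ = 0.34043 × sin(122.58°) = 0.28686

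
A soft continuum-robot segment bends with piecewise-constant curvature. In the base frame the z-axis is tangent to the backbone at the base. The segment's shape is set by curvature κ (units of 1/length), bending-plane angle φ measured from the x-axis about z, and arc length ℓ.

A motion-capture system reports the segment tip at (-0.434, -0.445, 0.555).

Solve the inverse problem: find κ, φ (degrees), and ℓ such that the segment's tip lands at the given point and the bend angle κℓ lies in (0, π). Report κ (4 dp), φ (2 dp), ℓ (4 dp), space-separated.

1.7903 225.72 0.9406

ρ = √(x²+y²) = √(-0.434² + -0.445²) = 0.62160
φ = atan2(y, x) mod 360° = atan2(-0.445, -0.434) = 225.7170°
|p|² = ρ² + z² = 0.62160² + 0.555² = 0.69441
κ = 2ρ / |p|² = 2×0.62160 / 0.69441 = 1.79029
θ = 2·atan2(ρ, z) = 2·atan2(0.62160, 0.555) = 1.68388 rad
ℓ = θ/κ = 1.68388/1.79029 = 0.94056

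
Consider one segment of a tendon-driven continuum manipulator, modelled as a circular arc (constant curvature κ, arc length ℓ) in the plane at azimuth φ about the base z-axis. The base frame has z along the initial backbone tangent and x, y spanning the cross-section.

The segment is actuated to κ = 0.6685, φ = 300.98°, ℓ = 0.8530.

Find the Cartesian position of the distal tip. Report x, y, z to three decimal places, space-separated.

θ = κ·ℓ = 0.6685 × 0.8530 = 0.57023 rad
ρ = (1 − cos θ)/κ = (1 − 0.84178)/0.6685 = 0.23668
z = sin θ / κ = 0.53983/0.6685 = 0.80752
x = ρ cos φ = 0.23668 × cos(300.98°) = 0.12183
y = ρ sin φ = 0.23668 × sin(300.98°) = -0.20292

0.122 -0.203 0.808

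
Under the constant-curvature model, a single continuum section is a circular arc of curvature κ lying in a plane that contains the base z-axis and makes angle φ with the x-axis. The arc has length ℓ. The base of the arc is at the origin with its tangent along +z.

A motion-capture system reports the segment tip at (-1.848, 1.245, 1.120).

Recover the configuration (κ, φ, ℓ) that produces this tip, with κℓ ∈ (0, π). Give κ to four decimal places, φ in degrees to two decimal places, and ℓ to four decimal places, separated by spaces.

0.7165 146.03 3.0844

ρ = √(x²+y²) = √(-1.848² + 1.245²) = 2.22826
φ = atan2(y, x) mod 360° = atan2(1.245, -1.848) = 146.0318°
|p|² = ρ² + z² = 2.22826² + 1.120² = 6.21953
κ = 2ρ / |p|² = 2×2.22826 / 6.21953 = 0.71654
θ = 2·atan2(ρ, z) = 2·atan2(2.22826, 1.120) = 2.21009 rad
ℓ = θ/κ = 2.21009/0.71654 = 3.08440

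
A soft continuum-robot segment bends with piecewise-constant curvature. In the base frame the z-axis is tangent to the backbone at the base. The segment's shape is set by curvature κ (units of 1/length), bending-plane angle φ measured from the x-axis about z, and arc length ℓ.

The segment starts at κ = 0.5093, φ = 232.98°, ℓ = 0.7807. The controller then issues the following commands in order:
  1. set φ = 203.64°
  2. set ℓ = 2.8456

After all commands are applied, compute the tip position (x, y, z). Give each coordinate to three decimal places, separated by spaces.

initial: κ=0.5093, φ=232.98°, ℓ=0.7807
cmd 1: set φ=203.64° → (κ,φ,ℓ)=(0.5093,203.64°,0.7807) → tip=(-0.1403,-0.0614,0.7603)
cmd 2: set ℓ=2.8456 → (κ,φ,ℓ)=(0.5093,203.64°,2.8456) → tip=(-1.5806,-0.6919,1.9490)

-1.581 -0.692 1.949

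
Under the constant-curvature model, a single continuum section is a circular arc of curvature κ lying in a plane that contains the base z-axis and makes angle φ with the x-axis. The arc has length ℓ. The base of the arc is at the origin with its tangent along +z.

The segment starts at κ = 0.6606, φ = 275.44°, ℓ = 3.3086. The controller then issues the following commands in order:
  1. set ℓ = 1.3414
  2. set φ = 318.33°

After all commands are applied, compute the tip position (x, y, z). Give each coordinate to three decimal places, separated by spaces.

initial: κ=0.6606, φ=275.44°, ℓ=3.3086
cmd 1: set ℓ=1.3414 → (κ,φ,ℓ)=(0.6606,275.44°,1.3414) → tip=(0.0528,-0.5539,1.1726)
cmd 2: set φ=318.33° → (κ,φ,ℓ)=(0.6606,318.33°,1.3414) → tip=(0.4157,-0.3699,1.1726)

0.416 -0.370 1.173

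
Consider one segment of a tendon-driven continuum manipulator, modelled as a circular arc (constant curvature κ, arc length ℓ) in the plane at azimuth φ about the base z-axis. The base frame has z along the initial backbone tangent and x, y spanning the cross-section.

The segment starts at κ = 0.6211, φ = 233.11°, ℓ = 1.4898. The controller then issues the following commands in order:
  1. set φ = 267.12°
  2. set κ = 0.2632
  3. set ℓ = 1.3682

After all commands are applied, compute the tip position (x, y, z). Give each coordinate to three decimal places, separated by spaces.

initial: κ=0.6211, φ=233.11°, ℓ=1.4898
cmd 1: set φ=267.12° → (κ,φ,ℓ)=(0.6211,267.12°,1.4898) → tip=(-0.0322,-0.6407,1.2861)
cmd 2: set κ=0.2632 → (κ,φ,ℓ)=(0.2632,267.12°,1.4898) → tip=(-0.0145,-0.2880,1.4519)
cmd 3: set ℓ=1.3682 → (κ,φ,ℓ)=(0.2632,267.12°,1.3682) → tip=(-0.0122,-0.2434,1.3388)

-0.012 -0.243 1.339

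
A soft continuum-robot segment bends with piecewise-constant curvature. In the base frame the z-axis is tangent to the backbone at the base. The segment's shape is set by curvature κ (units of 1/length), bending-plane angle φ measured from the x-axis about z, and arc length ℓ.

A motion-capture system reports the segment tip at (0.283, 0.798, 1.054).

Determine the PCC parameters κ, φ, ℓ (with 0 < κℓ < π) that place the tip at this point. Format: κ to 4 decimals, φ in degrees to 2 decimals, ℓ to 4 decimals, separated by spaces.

0.9265 70.47 1.4610

ρ = √(x²+y²) = √(0.283² + 0.798²) = 0.84670
φ = atan2(y, x) mod 360° = atan2(0.798, 0.283) = 70.4736°
|p|² = ρ² + z² = 0.84670² + 1.054² = 1.82781
κ = 2ρ / |p|² = 2×0.84670 / 1.82781 = 0.92646
θ = 2·atan2(ρ, z) = 2·atan2(0.84670, 1.054) = 1.35352 rad
ℓ = θ/κ = 1.35352/0.92646 = 1.46096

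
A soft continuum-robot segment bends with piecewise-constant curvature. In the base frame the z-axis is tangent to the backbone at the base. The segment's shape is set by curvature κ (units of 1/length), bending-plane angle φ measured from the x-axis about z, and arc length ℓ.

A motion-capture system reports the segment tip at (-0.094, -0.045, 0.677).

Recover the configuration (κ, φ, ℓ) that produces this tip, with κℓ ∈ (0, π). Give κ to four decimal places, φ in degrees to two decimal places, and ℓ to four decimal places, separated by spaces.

ρ = √(x²+y²) = √(-0.094² + -0.045²) = 0.10422
φ = atan2(y, x) mod 360° = atan2(-0.045, -0.094) = 205.5815°
|p|² = ρ² + z² = 0.10422² + 0.677² = 0.46919
κ = 2ρ / |p|² = 2×0.10422 / 0.46919 = 0.44424
θ = 2·atan2(ρ, z) = 2·atan2(0.10422, 0.677) = 0.30548 rad
ℓ = θ/κ = 0.30548/0.44424 = 0.68765

0.4442 205.58 0.6876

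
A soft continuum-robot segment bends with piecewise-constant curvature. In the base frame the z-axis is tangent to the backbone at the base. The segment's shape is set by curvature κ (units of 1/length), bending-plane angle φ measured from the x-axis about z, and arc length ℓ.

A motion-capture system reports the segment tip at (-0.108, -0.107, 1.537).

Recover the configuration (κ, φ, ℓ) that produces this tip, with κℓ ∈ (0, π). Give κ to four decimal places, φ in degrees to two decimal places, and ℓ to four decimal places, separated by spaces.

0.1275 224.73 1.5470

ρ = √(x²+y²) = √(-0.108² + -0.107²) = 0.15203
φ = atan2(y, x) mod 360° = atan2(-0.107, -0.108) = 224.7335°
|p|² = ρ² + z² = 0.15203² + 1.537² = 2.38548
κ = 2ρ / |p|² = 2×0.15203 / 2.38548 = 0.12746
θ = 2·atan2(ρ, z) = 2·atan2(0.15203, 1.537) = 0.19719 rad
ℓ = θ/κ = 0.19719/0.12746 = 1.54701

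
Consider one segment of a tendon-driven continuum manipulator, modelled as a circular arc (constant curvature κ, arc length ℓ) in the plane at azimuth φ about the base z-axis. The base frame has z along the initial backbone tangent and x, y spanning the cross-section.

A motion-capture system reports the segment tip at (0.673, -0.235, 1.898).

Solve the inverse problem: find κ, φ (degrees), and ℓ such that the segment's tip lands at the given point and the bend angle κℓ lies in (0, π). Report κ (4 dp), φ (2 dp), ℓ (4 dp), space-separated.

0.3468 340.75 2.0717

ρ = √(x²+y²) = √(0.673² + -0.235²) = 0.71285
φ = atan2(y, x) mod 360° = atan2(-0.235, 0.673) = 340.7517°
|p|² = ρ² + z² = 0.71285² + 1.898² = 4.11056
κ = 2ρ / |p|² = 2×0.71285 / 4.11056 = 0.34684
θ = 2·atan2(ρ, z) = 2·atan2(0.71285, 1.898) = 0.71856 rad
ℓ = θ/κ = 0.71856/0.34684 = 2.07173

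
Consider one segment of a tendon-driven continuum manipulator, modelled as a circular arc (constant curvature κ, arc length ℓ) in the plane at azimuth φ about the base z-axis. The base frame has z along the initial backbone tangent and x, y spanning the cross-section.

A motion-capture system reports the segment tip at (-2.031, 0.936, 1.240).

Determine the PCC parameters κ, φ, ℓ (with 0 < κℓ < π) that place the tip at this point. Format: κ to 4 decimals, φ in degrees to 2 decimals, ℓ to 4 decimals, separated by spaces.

ρ = √(x²+y²) = √(-2.031² + 0.936²) = 2.23630
φ = atan2(y, x) mod 360° = atan2(0.936, -2.031) = 155.2571°
|p|² = ρ² + z² = 2.23630² + 1.240² = 6.53866
κ = 2ρ / |p|² = 2×2.23630 / 6.53866 = 0.68403
θ = 2·atan2(ρ, z) = 2·atan2(2.23630, 1.240) = 2.12903 rad
ℓ = θ/κ = 2.12903/0.68403 = 3.11250

0.6840 155.26 3.1125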